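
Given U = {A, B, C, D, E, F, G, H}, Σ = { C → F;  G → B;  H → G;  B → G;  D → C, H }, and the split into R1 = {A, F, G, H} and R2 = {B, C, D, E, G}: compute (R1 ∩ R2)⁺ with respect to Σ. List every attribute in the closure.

R1 ∩ R2 = {G}.
G → B applies, adding B
Closure: {B, G}.

B, G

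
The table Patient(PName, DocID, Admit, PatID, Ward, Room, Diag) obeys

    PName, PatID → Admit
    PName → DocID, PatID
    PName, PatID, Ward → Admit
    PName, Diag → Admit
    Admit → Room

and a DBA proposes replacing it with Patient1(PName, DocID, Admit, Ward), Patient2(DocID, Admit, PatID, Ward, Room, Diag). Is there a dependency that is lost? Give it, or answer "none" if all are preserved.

Check PName → DocID, PatID: no single fragment contains all of {PName, DocID, PatID}, and the restricted closure of {PName} across the fragments never reaches {DocID, PatID}.
PName, PatID → Admit is preserved.
PName, PatID, Ward → Admit is preserved.
PName, Diag → Admit is preserved.
Admit → Room is preserved.

PName → DocID, PatID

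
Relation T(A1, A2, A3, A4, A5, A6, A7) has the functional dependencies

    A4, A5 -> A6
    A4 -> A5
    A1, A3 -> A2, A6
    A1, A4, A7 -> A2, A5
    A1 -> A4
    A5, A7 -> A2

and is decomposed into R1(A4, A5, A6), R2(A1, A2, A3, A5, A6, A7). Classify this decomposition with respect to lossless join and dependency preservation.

Lossless test: (A5, A6)⁺ = {A5, A6}, which is a superkey of neither fragment — lossy.
Dependency preservation: the restricted closure of {A1} across the fragments never reaches {A4}, so A1 → A4 cannot be enforced without a join — not preserved.

lossy and not dependency-preserving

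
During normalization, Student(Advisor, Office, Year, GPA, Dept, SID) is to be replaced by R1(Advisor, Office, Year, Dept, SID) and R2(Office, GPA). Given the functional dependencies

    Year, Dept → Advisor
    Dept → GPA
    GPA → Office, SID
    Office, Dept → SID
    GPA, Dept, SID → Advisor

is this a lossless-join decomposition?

No

Common attributes: R1 ∩ R2 = {Office}.
No dependency enlarges {Office}, so (Office)⁺ = {Office}.
The closure contains neither all of R1 = {Advisor, Office, Year, Dept, SID} nor all of R2 = {Office, GPA}, so the common attributes are not a superkey of either fragment. The join is lossy.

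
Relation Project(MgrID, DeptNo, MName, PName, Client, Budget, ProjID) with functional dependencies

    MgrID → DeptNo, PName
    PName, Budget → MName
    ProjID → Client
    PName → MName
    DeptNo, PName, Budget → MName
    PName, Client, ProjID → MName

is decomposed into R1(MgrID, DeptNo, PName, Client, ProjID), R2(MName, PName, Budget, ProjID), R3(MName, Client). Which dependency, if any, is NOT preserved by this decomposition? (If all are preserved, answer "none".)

none

MgrID → DeptNo, PName lies within R1.
PName, Budget → MName lies within R2.
ProjID → Client lies within R1.
PName → MName lies within R2.
DeptNo, PName, Budget → MName: restricted closure across fragments reaches MName.
PName, Client, ProjID → MName: restricted closure across fragments reaches MName.
Every dependency is enforceable on the fragments, so the decomposition is dependency-preserving.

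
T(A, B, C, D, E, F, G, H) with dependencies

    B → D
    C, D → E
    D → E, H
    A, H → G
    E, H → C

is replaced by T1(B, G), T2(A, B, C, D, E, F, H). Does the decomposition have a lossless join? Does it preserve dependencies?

Lossless test: (B)⁺ = {B, C, D, E, H}, which is a superkey of neither fragment — lossy.
Dependency preservation: the restricted closure of {A, H} across the fragments never reaches {G}, so A, H → G cannot be enforced without a join — not preserved.

lossy and not dependency-preserving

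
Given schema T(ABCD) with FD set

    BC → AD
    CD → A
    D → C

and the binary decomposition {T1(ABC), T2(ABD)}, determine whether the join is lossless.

No

Common attributes: T1 ∩ T2 = {AB}.
No dependency enlarges {AB}, so (AB)⁺ = {AB}.
The closure contains neither all of T1 = {ABC} nor all of T2 = {ABD}, so the common attributes are not a superkey of either fragment. The join is lossy.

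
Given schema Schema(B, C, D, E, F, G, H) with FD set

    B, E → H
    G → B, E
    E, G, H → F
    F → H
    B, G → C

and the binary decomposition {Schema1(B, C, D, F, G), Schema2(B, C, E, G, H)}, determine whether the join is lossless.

Yes

Common attributes: Schema1 ∩ Schema2 = {B, C, G}.
Closure of {B, C, G}: G → B, E applies, adding E; B, E → H applies, adding H; E, G, H → F applies, adding F. So (B, C, G)⁺ = {B, C, E, F, G, H}.
This closure contains every attribute of Schema2, so Schema1 ∩ Schema2 → Schema2. The join is lossless.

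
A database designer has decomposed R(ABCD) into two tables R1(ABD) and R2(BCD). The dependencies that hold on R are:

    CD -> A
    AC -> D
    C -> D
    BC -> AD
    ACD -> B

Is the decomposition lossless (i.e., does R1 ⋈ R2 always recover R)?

Common attributes: R1 ∩ R2 = {BD}.
No dependency enlarges {BD}, so (BD)⁺ = {BD}.
The closure contains neither all of R1 = {ABD} nor all of R2 = {BCD}, so the common attributes are not a superkey of either fragment. The join is lossy.

No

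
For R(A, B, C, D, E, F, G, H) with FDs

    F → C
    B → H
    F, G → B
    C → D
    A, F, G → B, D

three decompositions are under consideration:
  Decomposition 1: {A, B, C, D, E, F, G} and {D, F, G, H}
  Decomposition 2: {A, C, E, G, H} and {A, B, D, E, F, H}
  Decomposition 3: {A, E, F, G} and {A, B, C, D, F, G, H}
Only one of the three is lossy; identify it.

Decomposition 2

Decomposition 1: common = {D, F, G}, closure = {B, C, D, F, G, H} → lossless.
Decomposition 2: common = {A, E, H}, closure = {A, E, H} → lossy.
Decomposition 3: common = {A, F, G}, closure = {A, B, C, D, F, G, H} → lossless.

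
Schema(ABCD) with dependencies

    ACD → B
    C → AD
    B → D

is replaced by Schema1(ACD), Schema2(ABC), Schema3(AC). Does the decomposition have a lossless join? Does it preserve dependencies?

Lossless test (chase): Rows 1 and 2 agree on C; apply C→AD and equate their AD entries. Rows 1 and 3 agree on C; apply C→AD and equate their AD entries. Rows 1 and 2 agree on ACD; apply ACD→B and equate their B entries. Rows 1 and 3 agree on ACD; apply ACD→B and equate their B entries. Row 1 is now all distinguished symbols — the join is lossless.
Dependency preservation: the restricted closure of {B} across the fragments never reaches {D}, so B → D cannot be enforced without a join — not preserved.

lossless but not dependency-preserving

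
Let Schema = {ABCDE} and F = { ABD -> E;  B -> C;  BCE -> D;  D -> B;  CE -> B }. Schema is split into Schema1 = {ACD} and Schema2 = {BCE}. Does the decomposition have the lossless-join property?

No

Common attributes: Schema1 ∩ Schema2 = {C}.
No dependency enlarges {C}, so (C)⁺ = {C}.
The closure contains neither all of Schema1 = {ACD} nor all of Schema2 = {BCE}, so the common attributes are not a superkey of either fragment. The join is lossy.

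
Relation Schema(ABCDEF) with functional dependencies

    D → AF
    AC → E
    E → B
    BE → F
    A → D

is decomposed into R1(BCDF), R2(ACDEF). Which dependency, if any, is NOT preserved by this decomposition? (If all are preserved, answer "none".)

E → B

Check E → B: no single fragment contains all of {BE}, and the restricted closure of {E} across the fragments never reaches {B}.
D → AF is preserved.
AC → E is preserved.
BE → F is preserved.
A → D is preserved.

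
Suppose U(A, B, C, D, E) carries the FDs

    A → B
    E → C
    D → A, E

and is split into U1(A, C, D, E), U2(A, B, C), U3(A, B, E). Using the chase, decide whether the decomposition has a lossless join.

Chase test. Columns are A, B, C, D, E; row i has aⱼ where attribute j ∈ Ui, else bᵢⱼ.
Initial tableau (one row per fragment):
  row 1: a1 b12 a3 a4 a5
  row 2: a1 a2 a3 b24 b25
  row 3: a1 a2 b33 b34 a5
Rows 1 and 2 agree on A; apply A→B and equate their B entries.
Rows 1 and 3 agree on E; apply E→C and equate their C entries.
Row 1 is now all distinguished symbols — the join is lossless.

Yes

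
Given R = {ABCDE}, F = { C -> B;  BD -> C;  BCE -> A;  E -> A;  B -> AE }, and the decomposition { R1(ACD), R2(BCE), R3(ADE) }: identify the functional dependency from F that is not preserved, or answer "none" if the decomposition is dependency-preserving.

BD -> C

Check BD → C: no single fragment contains all of {BCD}, and the restricted closure of {BD} across the fragments never reaches {C}.
C → B is preserved.
BCE → A is preserved.
E → A is preserved.
B → AE is preserved.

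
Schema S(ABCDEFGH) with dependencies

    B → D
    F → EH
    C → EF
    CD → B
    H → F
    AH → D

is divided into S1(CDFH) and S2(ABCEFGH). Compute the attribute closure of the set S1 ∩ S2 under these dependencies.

CEFH

S1 ∩ S2 = {CFH}.
F → EH applies, adding E
Closure: {CEFH}.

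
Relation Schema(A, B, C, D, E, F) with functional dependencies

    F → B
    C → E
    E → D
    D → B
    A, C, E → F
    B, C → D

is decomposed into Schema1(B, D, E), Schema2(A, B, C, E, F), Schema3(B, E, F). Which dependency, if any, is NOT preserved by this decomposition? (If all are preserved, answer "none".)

F → B lies within Schema2.
C → E lies within Schema2.
E → D lies within Schema1.
D → B lies within Schema1.
A, C, E → F lies within Schema2.
B, C → D: restricted closure across fragments reaches D.
Every dependency is enforceable on the fragments, so the decomposition is dependency-preserving.

none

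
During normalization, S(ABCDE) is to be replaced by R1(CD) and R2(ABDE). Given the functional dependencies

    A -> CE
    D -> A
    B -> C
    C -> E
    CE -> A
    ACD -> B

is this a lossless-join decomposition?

Yes

Common attributes: R1 ∩ R2 = {D}.
Closure of {D}: D → A applies, adding A; A → CE applies, adding CE; ACD → B applies, adding B. So (D)⁺ = {ABCDE}.
This closure contains every attribute of R1, so R1 ∩ R2 → R1. The join is lossless.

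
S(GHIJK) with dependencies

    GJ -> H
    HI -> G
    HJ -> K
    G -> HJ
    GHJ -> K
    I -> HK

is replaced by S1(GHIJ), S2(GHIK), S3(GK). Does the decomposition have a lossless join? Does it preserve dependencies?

lossless but not dependency-preserving

Lossless test (chase): Rows 1 and 2 agree on G; apply G→HJ and equate their HJ entries. Rows 1 and 3 agree on G; apply G→HJ and equate their HJ entries. Rows 1 and 2 agree on GHJ; apply GHJ→K and equate their K entries. Row 1 is now all distinguished symbols — the join is lossless.
Dependency preservation: the restricted closure of {HJ} across the fragments never reaches {K}, so HJ → K cannot be enforced without a join — not preserved.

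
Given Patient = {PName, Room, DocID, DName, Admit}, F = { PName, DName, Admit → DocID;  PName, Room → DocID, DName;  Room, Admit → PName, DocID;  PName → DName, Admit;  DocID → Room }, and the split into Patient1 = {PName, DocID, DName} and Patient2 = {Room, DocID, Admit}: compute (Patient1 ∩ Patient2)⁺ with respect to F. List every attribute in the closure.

Patient1 ∩ Patient2 = {DocID}.
DocID → Room applies, adding Room
Closure: {Room, DocID}.

Room, DocID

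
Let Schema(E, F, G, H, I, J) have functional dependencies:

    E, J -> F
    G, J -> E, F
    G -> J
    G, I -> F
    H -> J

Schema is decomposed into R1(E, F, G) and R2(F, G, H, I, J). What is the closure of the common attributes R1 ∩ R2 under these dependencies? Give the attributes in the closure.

R1 ∩ R2 = {F, G}.
G → J applies, adding J
G, J → E, F applies, adding E
Closure: {E, F, G, J}.

E, F, G, J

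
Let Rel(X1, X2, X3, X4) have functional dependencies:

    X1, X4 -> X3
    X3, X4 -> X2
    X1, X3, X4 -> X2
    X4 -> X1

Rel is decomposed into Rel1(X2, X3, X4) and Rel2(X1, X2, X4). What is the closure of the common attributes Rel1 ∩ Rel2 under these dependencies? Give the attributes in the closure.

Rel1 ∩ Rel2 = {X2, X4}.
X4 → X1 applies, adding X1
X1, X4 → X3 applies, adding X3
Closure: {X1, X2, X3, X4}.

X1, X2, X3, X4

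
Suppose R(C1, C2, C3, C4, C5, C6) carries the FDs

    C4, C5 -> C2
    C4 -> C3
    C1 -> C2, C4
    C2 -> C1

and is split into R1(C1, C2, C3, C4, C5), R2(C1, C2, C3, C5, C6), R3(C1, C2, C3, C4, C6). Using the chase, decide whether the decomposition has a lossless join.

Yes

Chase test. Columns are C1, C2, C3, C4, C5, C6; row i has aⱼ where attribute j ∈ Ri, else bᵢⱼ.
Initial tableau (one row per fragment):
  row 1: a1 a2 a3 a4 a5 b16
  row 2: a1 a2 a3 b24 a5 a6
  row 3: a1 a2 a3 a4 b35 a6
Rows 1 and 2 agree on C1; apply C1→C2, C4 and equate their C2, C4 entries.
Row 2 is now all distinguished symbols — the join is lossless.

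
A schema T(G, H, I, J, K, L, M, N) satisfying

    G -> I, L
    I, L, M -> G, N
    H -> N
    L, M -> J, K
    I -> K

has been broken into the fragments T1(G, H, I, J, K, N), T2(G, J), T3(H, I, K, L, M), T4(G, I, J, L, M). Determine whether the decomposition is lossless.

Chase test. Columns are G, H, I, J, K, L, M, N; row i has aⱼ where attribute j ∈ Ti, else bᵢⱼ.
Initial tableau (one row per fragment):
  row 1: a1 a2 a3 a4 a5 b16 b17 a8
  row 2: a1 b22 b23 a4 b25 b26 b27 b28
  row 3: b31 a2 a3 b34 a5 a6 a7 b38
  row 4: a1 b42 a3 a4 b45 a6 a7 b48
Rows 1 and 2 agree on G; apply G→I, L and equate their I, L entries.
Rows 1 and 4 agree on G; apply G→I, L and equate their I, L entries.
Rows 3 and 4 agree on I, L, M; apply I, L, M→G, N and equate their G, N entries.
Rows 1 and 3 agree on H; apply H→N and equate their N entries.
Rows 3 and 4 agree on L, M; apply L, M→J, K and equate their J, K entries.
Rows 1 and 2 agree on I; apply I→K and equate their K entries.
Row 3 is now all distinguished symbols — the join is lossless.

Yes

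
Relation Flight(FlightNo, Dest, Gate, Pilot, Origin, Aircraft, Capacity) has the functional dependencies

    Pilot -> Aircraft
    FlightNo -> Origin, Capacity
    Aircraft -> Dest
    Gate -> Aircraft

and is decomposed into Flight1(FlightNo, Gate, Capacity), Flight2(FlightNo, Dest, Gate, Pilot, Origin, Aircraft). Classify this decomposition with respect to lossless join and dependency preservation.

Lossless test: (FlightNo, Gate)⁺ = {FlightNo, Dest, Gate, Origin, Aircraft, Capacity}, which contains all of one fragment — lossless.
Dependency preservation: FlightNo → Origin, Capacity is not contained in any single fragment, but the restricted closure of its left-hand side across the fragments still reaches the right-hand side; the remaining FDs each lie inside some fragment. All dependencies are preserved.

lossless and dependency-preserving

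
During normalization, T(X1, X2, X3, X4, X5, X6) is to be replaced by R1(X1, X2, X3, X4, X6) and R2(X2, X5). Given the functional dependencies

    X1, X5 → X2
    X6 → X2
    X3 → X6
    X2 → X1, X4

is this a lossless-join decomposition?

No

Common attributes: R1 ∩ R2 = {X2}.
Closure of {X2}: X2 → X1, X4 applies, adding X1, X4. So (X2)⁺ = {X1, X2, X4}.
The closure contains neither all of R1 = {X1, X2, X3, X4, X6} nor all of R2 = {X2, X5}, so the common attributes are not a superkey of either fragment. The join is lossy.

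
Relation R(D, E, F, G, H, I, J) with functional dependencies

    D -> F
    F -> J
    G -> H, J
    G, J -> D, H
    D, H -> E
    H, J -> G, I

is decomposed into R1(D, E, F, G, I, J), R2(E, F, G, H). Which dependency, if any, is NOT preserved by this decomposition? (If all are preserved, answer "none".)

Check H, J → G, I: no single fragment contains all of {G, H, I, J}, and the restricted closure of {H, J} across the fragments never reaches {G, I}.
D → F is preserved.
F → J is preserved.
G → H, J is preserved.
G, J → D, H is preserved.
D, H → E is preserved.

H, J -> G, I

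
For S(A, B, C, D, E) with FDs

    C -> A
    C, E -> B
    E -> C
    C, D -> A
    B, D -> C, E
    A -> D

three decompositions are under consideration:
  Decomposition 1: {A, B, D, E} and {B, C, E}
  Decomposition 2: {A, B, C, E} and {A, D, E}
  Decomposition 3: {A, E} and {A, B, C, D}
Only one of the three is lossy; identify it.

Decomposition 3

Decomposition 1: common = {B, E}, closure = {A, B, C, D, E} → lossless.
Decomposition 2: common = {A, E}, closure = {A, B, C, D, E} → lossless.
Decomposition 3: common = {A}, closure = {A, D} → lossy.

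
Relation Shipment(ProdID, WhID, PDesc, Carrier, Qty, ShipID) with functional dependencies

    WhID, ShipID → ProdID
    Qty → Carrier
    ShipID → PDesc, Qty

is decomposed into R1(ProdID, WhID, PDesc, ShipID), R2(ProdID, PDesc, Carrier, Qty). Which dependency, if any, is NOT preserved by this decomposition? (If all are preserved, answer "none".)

Check ShipID → PDesc, Qty: no single fragment contains all of {PDesc, Qty, ShipID}, and the restricted closure of {ShipID} across the fragments never reaches {PDesc, Qty}.
WhID, ShipID → ProdID is preserved.
Qty → Carrier is preserved.

ShipID → PDesc, Qty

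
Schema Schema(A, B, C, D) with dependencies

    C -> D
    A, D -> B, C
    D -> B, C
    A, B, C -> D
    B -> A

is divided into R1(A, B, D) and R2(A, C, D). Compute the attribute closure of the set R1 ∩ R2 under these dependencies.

R1 ∩ R2 = {A, D}.
A, D → B, C applies, adding B, C
Closure: {A, B, C, D}.

A, B, C, D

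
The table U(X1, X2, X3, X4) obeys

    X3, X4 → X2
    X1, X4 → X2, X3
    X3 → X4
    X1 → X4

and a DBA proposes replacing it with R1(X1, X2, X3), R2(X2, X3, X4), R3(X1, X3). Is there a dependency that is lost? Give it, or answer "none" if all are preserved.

none

X3, X4 → X2 lies within R2.
X1, X4 → X2, X3: restricted closure across fragments reaches X2, X3.
X3 → X4 lies within R2.
X1 → X4: restricted closure across fragments reaches X4.
Every dependency is enforceable on the fragments, so the decomposition is dependency-preserving.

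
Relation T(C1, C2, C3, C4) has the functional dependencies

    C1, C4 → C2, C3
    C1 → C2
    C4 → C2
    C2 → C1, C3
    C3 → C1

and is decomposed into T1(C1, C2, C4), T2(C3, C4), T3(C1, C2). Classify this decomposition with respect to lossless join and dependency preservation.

lossless but not dependency-preserving

Lossless test (chase): Rows 1 and 2 agree on C4; apply C4→C2 and equate their C2 entries. Rows 1 and 2 agree on C2; apply C2→C1, C3 and equate their C1, C3 entries. Rows 1 and 3 agree on C2; apply C2→C1, C3 and equate their C1, C3 entries. Row 1 is now all distinguished symbols — the join is lossless.
Dependency preservation: the restricted closure of {C2} across the fragments never reaches {C1, C3}, so C2 → C1, C3 cannot be enforced without a join — not preserved.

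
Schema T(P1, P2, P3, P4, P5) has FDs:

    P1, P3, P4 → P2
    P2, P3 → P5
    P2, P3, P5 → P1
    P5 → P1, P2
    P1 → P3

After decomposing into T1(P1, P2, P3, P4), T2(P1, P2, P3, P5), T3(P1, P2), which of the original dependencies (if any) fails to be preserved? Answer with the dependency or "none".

P1, P3, P4 → P2 lies within T1.
P2, P3 → P5 lies within T2.
P2, P3, P5 → P1 lies within T2.
P5 → P1, P2 lies within T2.
P1 → P3 lies within T1.
Every dependency is enforceable on the fragments, so the decomposition is dependency-preserving.

none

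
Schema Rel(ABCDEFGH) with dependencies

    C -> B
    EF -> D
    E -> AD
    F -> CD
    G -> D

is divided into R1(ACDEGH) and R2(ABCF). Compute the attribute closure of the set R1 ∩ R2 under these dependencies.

R1 ∩ R2 = {AC}.
C → B applies, adding B
Closure: {ABC}.

ABC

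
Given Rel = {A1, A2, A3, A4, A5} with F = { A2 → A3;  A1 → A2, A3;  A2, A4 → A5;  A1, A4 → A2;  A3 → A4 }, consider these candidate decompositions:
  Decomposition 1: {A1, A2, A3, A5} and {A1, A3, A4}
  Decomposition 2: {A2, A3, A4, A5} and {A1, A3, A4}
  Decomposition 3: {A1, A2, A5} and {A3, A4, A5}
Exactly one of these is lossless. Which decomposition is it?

Decomposition 1

Decomposition 1: common = {A1, A3}, closure = {A1, A2, A3, A4, A5} → lossless.
Decomposition 2: common = {A3, A4}, closure = {A3, A4} → lossy.
Decomposition 3: common = {A5}, closure = {A5} → lossy.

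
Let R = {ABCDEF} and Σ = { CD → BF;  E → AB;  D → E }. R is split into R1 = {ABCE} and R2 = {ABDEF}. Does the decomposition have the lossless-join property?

Common attributes: R1 ∩ R2 = {ABE}.
No dependency enlarges {ABE}, so (ABE)⁺ = {ABE}.
The closure contains neither all of R1 = {ABCE} nor all of R2 = {ABDEF}, so the common attributes are not a superkey of either fragment. The join is lossy.

No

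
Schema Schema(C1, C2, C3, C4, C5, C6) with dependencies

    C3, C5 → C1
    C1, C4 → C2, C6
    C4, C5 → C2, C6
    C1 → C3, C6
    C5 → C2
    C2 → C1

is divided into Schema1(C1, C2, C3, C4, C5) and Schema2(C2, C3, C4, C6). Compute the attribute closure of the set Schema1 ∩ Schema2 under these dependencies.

Schema1 ∩ Schema2 = {C2, C3, C4}.
C2 → C1 applies, adding C1
C1, C4 → C2, C6 applies, adding C6
Closure: {C1, C2, C3, C4, C6}.

C1, C2, C3, C4, C6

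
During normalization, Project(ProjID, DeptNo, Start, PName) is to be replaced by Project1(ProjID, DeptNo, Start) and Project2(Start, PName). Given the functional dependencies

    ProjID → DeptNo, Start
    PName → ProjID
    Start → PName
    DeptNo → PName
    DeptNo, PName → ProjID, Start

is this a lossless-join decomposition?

Common attributes: Project1 ∩ Project2 = {Start}.
Closure of {Start}: Start → PName applies, adding PName; PName → ProjID applies, adding ProjID; ProjID → DeptNo, Start applies, adding DeptNo. So (Start)⁺ = {ProjID, DeptNo, Start, PName}.
This closure contains every attribute of Project1, so Project1 ∩ Project2 → Project1. The join is lossless.

Yes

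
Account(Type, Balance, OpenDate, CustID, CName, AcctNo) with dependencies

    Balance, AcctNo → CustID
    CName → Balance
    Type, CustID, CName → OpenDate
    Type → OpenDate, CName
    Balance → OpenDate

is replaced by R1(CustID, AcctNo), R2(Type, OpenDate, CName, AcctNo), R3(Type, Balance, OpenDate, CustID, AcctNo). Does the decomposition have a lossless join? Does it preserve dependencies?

lossless but not dependency-preserving

Lossless test (chase): Rows 2 and 3 agree on Type; apply Type→OpenDate, CName and equate their OpenDate, CName entries. Rows 2 and 3 agree on CName; apply CName→Balance and equate their Balance entries. Rows 2 and 3 agree on Balance, AcctNo; apply Balance, AcctNo→CustID and equate their CustID entries. Row 2 is now all distinguished symbols — the join is lossless.
Dependency preservation: the restricted closure of {CName} across the fragments never reaches {Balance}, so CName → Balance cannot be enforced without a join — not preserved.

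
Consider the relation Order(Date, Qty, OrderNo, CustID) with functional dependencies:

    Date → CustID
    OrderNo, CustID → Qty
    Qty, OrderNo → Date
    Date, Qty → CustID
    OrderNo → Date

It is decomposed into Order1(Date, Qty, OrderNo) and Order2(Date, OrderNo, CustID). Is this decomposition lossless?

Common attributes: Order1 ∩ Order2 = {Date, OrderNo}.
Closure of {Date, OrderNo}: Date → CustID applies, adding CustID; OrderNo, CustID → Qty applies, adding Qty. So (Date, OrderNo)⁺ = {Date, Qty, OrderNo, CustID}.
This closure contains every attribute of Order1, so Order1 ∩ Order2 → Order1. The join is lossless.

Yes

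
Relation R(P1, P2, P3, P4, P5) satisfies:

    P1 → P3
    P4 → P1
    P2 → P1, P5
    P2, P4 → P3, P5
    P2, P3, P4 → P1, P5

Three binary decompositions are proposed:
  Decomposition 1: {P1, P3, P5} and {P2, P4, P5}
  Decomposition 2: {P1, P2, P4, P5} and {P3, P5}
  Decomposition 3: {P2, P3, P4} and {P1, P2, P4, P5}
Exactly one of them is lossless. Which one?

Decomposition 3

Decomposition 1: common = {P5}, closure = {P5} → lossy.
Decomposition 2: common = {P5}, closure = {P5} → lossy.
Decomposition 3: common = {P2, P4}, closure = {P1, P2, P3, P4, P5} → lossless.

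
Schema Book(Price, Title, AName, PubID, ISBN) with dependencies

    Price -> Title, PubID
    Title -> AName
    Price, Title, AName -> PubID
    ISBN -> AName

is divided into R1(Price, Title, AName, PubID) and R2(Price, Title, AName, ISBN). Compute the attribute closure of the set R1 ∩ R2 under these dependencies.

R1 ∩ R2 = {Price, Title, AName}.
Price → Title, PubID applies, adding PubID
Closure: {Price, Title, AName, PubID}.

Price, Title, AName, PubID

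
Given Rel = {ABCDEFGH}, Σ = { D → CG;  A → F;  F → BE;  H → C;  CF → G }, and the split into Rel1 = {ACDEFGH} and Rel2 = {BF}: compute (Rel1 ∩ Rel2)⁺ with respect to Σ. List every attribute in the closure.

BEF

Rel1 ∩ Rel2 = {F}.
F → BE applies, adding BE
Closure: {BEF}.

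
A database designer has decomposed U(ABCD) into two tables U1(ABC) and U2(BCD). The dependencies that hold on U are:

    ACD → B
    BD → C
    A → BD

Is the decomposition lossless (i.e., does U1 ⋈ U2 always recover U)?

Common attributes: U1 ∩ U2 = {BC}.
No dependency enlarges {BC}, so (BC)⁺ = {BC}.
The closure contains neither all of U1 = {ABC} nor all of U2 = {BCD}, so the common attributes are not a superkey of either fragment. The join is lossy.

No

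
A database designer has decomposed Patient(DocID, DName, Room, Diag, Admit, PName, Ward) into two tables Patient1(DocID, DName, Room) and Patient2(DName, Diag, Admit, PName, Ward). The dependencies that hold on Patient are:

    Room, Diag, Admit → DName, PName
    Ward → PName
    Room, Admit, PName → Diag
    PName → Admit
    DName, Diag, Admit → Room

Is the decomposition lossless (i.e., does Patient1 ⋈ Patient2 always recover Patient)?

No

Common attributes: Patient1 ∩ Patient2 = {DName}.
No dependency enlarges {DName}, so (DName)⁺ = {DName}.
The closure contains neither all of Patient1 = {DocID, DName, Room} nor all of Patient2 = {DName, Diag, Admit, PName, Ward}, so the common attributes are not a superkey of either fragment. The join is lossy.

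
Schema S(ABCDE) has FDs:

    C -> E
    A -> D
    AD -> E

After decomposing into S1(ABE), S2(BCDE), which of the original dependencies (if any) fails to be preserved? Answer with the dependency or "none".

A -> D

Check A → D: no single fragment contains all of {AD}, and the restricted closure of {A} across the fragments never reaches {D}.
C → E is preserved.
AD → E is preserved.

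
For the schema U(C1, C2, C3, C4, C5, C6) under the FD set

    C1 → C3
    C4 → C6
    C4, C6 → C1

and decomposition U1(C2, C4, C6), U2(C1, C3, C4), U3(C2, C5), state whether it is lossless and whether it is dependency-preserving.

lossy but dependency-preserving

Lossless test (chase): Rows 1 and 2 agree on C4; apply C4→C6 and equate their C6 entries. Rows 1 and 2 agree on C4, C6; apply C4, C6→C1 and equate their C1 entries. Rows 1 and 2 agree on C1; apply C1→C3 and equate their C3 entries. No row becomes fully distinguished — the join is lossy.
Dependency preservation: C4, C6 → C1 is not contained in any single fragment, but the restricted closure of its left-hand side across the fragments still reaches the right-hand side; the remaining FDs each lie inside some fragment. All dependencies are preserved.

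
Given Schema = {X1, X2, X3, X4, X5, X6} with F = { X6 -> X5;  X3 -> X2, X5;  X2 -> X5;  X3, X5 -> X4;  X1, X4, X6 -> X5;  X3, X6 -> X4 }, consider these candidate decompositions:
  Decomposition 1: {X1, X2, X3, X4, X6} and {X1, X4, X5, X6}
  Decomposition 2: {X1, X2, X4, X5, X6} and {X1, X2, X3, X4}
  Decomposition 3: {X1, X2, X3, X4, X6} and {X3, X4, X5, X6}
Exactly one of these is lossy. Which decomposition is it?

Decomposition 2

Decomposition 1: common = {X1, X4, X6}, closure = {X1, X4, X5, X6} → lossless.
Decomposition 2: common = {X1, X2, X4}, closure = {X1, X2, X4, X5} → lossy.
Decomposition 3: common = {X3, X4, X6}, closure = {X2, X3, X4, X5, X6} → lossless.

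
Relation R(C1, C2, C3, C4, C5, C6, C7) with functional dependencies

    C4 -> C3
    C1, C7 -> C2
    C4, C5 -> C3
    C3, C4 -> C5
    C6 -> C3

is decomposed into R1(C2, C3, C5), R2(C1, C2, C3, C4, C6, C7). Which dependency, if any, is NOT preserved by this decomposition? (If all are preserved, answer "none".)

C3, C4 -> C5

Check C3, C4 → C5: no single fragment contains all of {C3, C4, C5}, and the restricted closure of {C3, C4} across the fragments never reaches {C5}.
C4 → C3 is preserved.
C1, C7 → C2 is preserved.
C4, C5 → C3 is preserved.
C6 → C3 is preserved.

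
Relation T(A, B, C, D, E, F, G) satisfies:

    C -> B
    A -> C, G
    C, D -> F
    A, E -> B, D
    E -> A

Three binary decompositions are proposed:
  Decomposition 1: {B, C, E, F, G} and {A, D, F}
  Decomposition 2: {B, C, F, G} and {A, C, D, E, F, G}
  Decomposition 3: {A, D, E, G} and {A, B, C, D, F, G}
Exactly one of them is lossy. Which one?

Decomposition 1: common = {F}, closure = {F} → lossy.
Decomposition 2: common = {C, F, G}, closure = {B, C, F, G} → lossless.
Decomposition 3: common = {A, D, G}, closure = {A, B, C, D, F, G} → lossless.

Decomposition 1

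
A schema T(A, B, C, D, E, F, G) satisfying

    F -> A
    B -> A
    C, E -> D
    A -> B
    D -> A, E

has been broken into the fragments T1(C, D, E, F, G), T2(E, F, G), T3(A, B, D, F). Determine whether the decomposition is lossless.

Chase test. Columns are A, B, C, D, E, F, G; row i has aⱼ where attribute j ∈ Ti, else bᵢⱼ.
Initial tableau (one row per fragment):
  row 1: b11 b12 a3 a4 a5 a6 a7
  row 2: b21 b22 b23 b24 a5 a6 a7
  row 3: a1 a2 b33 a4 b35 a6 b37
Rows 1 and 2 agree on F; apply F→A and equate their A entries.
Rows 1 and 3 agree on F; apply F→A and equate their A entries.
Rows 1 and 2 agree on A; apply A→B and equate their B entries.
Rows 1 and 3 agree on A; apply A→B and equate their B entries.
Rows 1 and 3 agree on D; apply D→A, E and equate their A, E entries.
Row 1 is now all distinguished symbols — the join is lossless.

Yes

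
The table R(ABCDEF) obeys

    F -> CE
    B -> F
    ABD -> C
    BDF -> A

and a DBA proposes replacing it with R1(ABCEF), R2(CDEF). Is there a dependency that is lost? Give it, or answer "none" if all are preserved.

Check BDF → A: no single fragment contains all of {ABDF}, and the restricted closure of {BDF} across the fragments never reaches {A}.
F → CE is preserved.
B → F is preserved.
ABD → C is preserved.

BDF -> A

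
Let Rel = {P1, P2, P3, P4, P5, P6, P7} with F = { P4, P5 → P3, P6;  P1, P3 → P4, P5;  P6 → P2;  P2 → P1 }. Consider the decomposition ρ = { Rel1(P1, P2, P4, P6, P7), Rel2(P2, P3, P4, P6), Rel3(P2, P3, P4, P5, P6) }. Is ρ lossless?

No

Chase test. Columns are P1, P2, P3, P4, P5, P6, P7; row i has aⱼ where attribute j ∈ Reli, else bᵢⱼ.
Initial tableau (one row per fragment):
  row 1: a1 a2 b13 a4 b15 a6 a7
  row 2: b21 a2 a3 a4 b25 a6 b27
  row 3: b31 a2 a3 a4 a5 a6 b37
Rows 1 and 2 agree on P2; apply P2→P1 and equate their P1 entries.
Rows 1 and 3 agree on P2; apply P2→P1 and equate their P1 entries.
Rows 2 and 3 agree on P1, P3; apply P1, P3→P4, P5 and equate their P4, P5 entries.
No row becomes fully distinguished — the join is lossy.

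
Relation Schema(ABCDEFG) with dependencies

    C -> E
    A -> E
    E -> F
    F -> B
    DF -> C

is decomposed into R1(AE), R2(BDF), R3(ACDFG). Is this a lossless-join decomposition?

Yes

Chase test. Columns are ABCDEFG; row i has aⱼ where attribute j ∈ Ri, else bᵢⱼ.
Initial tableau (one row per fragment):
  row 1: a1 b12 b13 b14 a5 b16 b17
  row 2: b21 a2 b23 a4 b25 a6 b27
  row 3: a1 b32 a3 a4 b35 a6 a7
Rows 1 and 3 agree on A; apply A→E and equate their E entries.
Rows 1 and 3 agree on E; apply E→F and equate their F entries.
Rows 1 and 2 agree on F; apply F→B and equate their B entries.
Rows 1 and 3 agree on F; apply F→B and equate their B entries.
Rows 2 and 3 agree on DF; apply DF→C and equate their C entries.
Rows 2 and 3 agree on C; apply C→E and equate their E entries.
Row 3 is now all distinguished symbols — the join is lossless.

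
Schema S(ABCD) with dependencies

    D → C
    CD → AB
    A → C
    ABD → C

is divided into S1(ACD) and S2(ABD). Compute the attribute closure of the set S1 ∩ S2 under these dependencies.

S1 ∩ S2 = {AD}.
D → C applies, adding C
CD → AB applies, adding B
Closure: {ABCD}.

ABCD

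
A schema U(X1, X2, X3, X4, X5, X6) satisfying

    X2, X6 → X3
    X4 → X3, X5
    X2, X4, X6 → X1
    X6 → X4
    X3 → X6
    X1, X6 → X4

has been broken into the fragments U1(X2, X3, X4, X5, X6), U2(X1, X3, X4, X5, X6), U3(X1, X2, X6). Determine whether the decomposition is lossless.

Chase test. Columns are X1, X2, X3, X4, X5, X6; row i has aⱼ where attribute j ∈ Ui, else bᵢⱼ.
Initial tableau (one row per fragment):
  row 1: b11 a2 a3 a4 a5 a6
  row 2: a1 b22 a3 a4 a5 a6
  row 3: a1 a2 b33 b34 b35 a6
Rows 1 and 3 agree on X2, X6; apply X2, X6→X3 and equate their X3 entries.
Rows 1 and 3 agree on X6; apply X6→X4 and equate their X4 entries.
Rows 1 and 3 agree on X4; apply X4→X3, X5 and equate their X3, X5 entries.
Rows 1 and 3 agree on X2, X4, X6; apply X2, X4, X6→X1 and equate their X1 entries.
Row 1 is now all distinguished symbols — the join is lossless.

Yes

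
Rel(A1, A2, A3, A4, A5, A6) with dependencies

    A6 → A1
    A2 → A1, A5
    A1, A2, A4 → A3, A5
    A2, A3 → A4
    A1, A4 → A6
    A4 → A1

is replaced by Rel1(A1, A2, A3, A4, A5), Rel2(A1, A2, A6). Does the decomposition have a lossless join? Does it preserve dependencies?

lossy and not dependency-preserving

Lossless test: (A1, A2)⁺ = {A1, A2, A5}, which is a superkey of neither fragment — lossy.
Dependency preservation: the restricted closure of {A1, A4} across the fragments never reaches {A6}, so A1, A4 → A6 cannot be enforced without a join — not preserved.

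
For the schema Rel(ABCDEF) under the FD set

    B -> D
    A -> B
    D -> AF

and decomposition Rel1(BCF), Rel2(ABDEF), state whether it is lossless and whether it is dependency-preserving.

lossy but dependency-preserving

Lossless test: (BF)⁺ = {ABDF}, which is a superkey of neither fragment — lossy.
Dependency preservation: every FD's attributes lie within a single fragment, so each can be enforced locally — preserved.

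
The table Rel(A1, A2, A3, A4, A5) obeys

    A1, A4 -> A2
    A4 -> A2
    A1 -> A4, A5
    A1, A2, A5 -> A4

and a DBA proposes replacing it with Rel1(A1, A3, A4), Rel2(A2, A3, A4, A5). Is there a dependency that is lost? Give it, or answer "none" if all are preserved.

A1 -> A4, A5

Check A1 → A4, A5: no single fragment contains all of {A1, A4, A5}, and the restricted closure of {A1} across the fragments never reaches {A4, A5}.
A1, A4 → A2 is preserved.
A4 → A2 is preserved.
A1, A2, A5 → A4 is preserved.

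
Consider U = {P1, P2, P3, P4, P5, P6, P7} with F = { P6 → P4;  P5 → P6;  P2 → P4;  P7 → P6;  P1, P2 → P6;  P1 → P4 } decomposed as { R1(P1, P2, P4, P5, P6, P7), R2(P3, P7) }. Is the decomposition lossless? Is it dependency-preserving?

lossy but dependency-preserving

Lossless test: (P7)⁺ = {P4, P6, P7}, which is a superkey of neither fragment — lossy.
Dependency preservation: every FD's attributes lie within a single fragment, so each can be enforced locally — preserved.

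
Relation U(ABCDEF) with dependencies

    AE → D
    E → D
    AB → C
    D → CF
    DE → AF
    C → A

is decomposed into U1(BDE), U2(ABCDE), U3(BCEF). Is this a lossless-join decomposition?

Yes

Chase test. Columns are ABCDEF; row i has aⱼ where attribute j ∈ Ui, else bᵢⱼ.
Initial tableau (one row per fragment):
  row 1: b11 a2 b13 a4 a5 b16
  row 2: a1 a2 a3 a4 a5 b26
  row 3: b31 a2 a3 b34 a5 a6
Rows 1 and 3 agree on E; apply E→D and equate their D entries.
Rows 1 and 2 agree on D; apply D→CF and equate their CF entries.
Rows 1 and 3 agree on D; apply D→CF and equate their CF entries.
Rows 1 and 2 agree on DE; apply DE→AF and equate their AF entries.
Rows 1 and 3 agree on DE; apply DE→AF and equate their AF entries.
Row 1 is now all distinguished symbols — the join is lossless.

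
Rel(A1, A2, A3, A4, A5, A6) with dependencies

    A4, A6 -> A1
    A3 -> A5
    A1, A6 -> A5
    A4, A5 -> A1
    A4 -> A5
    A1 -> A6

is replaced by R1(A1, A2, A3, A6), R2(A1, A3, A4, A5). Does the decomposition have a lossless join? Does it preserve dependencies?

lossy but dependency-preserving

Lossless test: (A1, A3)⁺ = {A1, A3, A5, A6}, which is a superkey of neither fragment — lossy.
Dependency preservation: A4, A6 → A1; A1, A6 → A5 are not contained in any single fragment, but the restricted closure of each left-hand side across the fragments still reaches the right-hand side; the remaining FDs each lie inside some fragment. All dependencies are preserved.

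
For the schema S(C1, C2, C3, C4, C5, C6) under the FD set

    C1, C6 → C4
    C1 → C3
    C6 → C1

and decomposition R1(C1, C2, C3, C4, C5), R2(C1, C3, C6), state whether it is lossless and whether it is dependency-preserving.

lossy and not dependency-preserving

Lossless test: (C1, C3)⁺ = {C1, C3}, which is a superkey of neither fragment — lossy.
Dependency preservation: the restricted closure of {C1, C6} across the fragments never reaches {C4}, so C1, C6 → C4 cannot be enforced without a join — not preserved.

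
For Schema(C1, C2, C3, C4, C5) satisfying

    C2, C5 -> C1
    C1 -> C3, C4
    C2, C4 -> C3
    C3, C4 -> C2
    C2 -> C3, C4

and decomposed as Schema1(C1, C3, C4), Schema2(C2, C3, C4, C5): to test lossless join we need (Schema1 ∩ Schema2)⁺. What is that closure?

Schema1 ∩ Schema2 = {C3, C4}.
C3, C4 → C2 applies, adding C2
Closure: {C2, C3, C4}.

C2, C3, C4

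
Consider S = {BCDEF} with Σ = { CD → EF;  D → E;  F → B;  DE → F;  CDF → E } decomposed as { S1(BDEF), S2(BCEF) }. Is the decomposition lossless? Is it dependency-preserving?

Lossless test: (BEF)⁺ = {BEF}, which is a superkey of neither fragment — lossy.
Dependency preservation: CD → EF; CDF → E are not contained in any single fragment, but the restricted closure of each left-hand side across the fragments still reaches the right-hand side; the remaining FDs each lie inside some fragment. All dependencies are preserved.

lossy but dependency-preserving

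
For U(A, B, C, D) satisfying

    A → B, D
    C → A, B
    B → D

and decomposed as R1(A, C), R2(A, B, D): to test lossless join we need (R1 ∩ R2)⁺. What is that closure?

R1 ∩ R2 = {A}.
A → B, D applies, adding B, D
Closure: {A, B, D}.

A, B, D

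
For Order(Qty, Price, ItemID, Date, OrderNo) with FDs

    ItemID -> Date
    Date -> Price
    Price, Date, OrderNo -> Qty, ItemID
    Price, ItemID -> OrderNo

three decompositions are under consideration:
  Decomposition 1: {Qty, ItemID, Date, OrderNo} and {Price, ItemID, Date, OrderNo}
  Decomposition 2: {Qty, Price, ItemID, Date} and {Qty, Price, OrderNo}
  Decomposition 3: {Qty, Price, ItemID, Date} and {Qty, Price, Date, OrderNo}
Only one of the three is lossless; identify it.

Decomposition 1: common = {ItemID, Date, OrderNo}, closure = {Qty, Price, ItemID, Date, OrderNo} → lossless.
Decomposition 2: common = {Qty, Price}, closure = {Qty, Price} → lossy.
Decomposition 3: common = {Qty, Price, Date}, closure = {Qty, Price, Date} → lossy.

Decomposition 1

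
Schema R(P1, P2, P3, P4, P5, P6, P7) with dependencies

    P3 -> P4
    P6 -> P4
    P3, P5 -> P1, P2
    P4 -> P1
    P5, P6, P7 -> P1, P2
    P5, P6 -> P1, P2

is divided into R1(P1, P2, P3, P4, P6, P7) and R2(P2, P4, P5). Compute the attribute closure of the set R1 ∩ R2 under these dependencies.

P1, P2, P4

R1 ∩ R2 = {P2, P4}.
P4 → P1 applies, adding P1
Closure: {P1, P2, P4}.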